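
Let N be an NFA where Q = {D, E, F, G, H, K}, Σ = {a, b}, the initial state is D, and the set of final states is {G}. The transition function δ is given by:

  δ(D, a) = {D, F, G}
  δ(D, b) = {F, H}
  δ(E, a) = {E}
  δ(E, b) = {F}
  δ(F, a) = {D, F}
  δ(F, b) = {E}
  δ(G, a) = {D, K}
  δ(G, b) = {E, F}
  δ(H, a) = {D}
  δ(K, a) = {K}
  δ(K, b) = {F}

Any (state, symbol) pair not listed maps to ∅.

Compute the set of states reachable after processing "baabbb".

Start in {D}.
Read 'b': D→{F, H}; now {F, H}.
Read 'a': F→{D, F}, H→{D}; now {D, F}.
Read 'a': D→{D, F, G}, F→{D, F}; now {D, F, G}.
Read 'b': D→{F, H}, F→{E}, G→{E, F}; now {E, F, H}.
Read 'b': E→{F}, F→{E}, H→∅; now {E, F}.
Read 'b': E→{F}, F→{E}; now {E, F}.

{E, F}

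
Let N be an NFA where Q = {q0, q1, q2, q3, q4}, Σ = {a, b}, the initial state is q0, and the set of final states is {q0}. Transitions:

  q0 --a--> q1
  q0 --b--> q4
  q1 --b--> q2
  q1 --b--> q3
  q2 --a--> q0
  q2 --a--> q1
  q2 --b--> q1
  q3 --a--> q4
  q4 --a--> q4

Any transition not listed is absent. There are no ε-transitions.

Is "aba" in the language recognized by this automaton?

Start in {q0}.
Read 'a': {q0} → {q1}.
Read 'b': {q1} → {q2, q3}.
Read 'a': {q2, q3} → {q0, q1, q4}.
The final set {q0, q1, q4} contains the accepting state q0.

Yes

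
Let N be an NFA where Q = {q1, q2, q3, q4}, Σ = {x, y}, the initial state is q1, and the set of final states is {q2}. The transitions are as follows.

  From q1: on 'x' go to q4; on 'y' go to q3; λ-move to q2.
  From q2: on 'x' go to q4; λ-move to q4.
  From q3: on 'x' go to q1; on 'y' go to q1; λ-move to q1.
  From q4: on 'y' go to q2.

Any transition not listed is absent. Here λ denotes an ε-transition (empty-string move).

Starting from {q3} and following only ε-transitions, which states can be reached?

Begin with {q3}.
ε-move q3 → q1; add q1.
ε-move q1 → q2; add q2.
ε-move q2 → q4; add q4.

{q1, q2, q3, q4}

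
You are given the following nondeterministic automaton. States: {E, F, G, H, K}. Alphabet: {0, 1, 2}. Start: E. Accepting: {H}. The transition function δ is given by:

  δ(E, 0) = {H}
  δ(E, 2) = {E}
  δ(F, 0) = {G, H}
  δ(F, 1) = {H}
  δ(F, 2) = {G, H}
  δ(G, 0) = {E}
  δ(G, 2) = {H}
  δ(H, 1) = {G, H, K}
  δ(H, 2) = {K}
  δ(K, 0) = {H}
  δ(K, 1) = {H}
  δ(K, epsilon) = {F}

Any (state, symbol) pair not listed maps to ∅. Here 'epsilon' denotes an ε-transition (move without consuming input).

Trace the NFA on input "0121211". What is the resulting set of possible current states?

{F, G, H, K}

Start in {E}.
Read '0': {E} → {H}.
Read '1': {H} → {F, G, H, K}.
Read '2': {F, G, H, K} → {F, G, H, K}.
Read '1': {F, G, H, K} → {F, G, H, K}.
Read '2': {F, G, H, K} → {F, G, H, K}.
Read '1': {F, G, H, K} → {F, G, H, K}.
Read '1': {F, G, H, K} → {F, G, H, K}.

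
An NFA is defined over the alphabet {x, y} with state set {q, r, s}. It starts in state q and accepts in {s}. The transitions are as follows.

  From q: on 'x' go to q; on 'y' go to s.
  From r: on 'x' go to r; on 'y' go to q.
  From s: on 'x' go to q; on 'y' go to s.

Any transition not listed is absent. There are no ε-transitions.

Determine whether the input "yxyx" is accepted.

Start in {q}.
Read 'y': {q} → {s}.
Read 'x': {s} → {q}.
Read 'y': {q} → {s}.
Read 'x': {s} → {q}.
The final set {q} contains no accepting state.

No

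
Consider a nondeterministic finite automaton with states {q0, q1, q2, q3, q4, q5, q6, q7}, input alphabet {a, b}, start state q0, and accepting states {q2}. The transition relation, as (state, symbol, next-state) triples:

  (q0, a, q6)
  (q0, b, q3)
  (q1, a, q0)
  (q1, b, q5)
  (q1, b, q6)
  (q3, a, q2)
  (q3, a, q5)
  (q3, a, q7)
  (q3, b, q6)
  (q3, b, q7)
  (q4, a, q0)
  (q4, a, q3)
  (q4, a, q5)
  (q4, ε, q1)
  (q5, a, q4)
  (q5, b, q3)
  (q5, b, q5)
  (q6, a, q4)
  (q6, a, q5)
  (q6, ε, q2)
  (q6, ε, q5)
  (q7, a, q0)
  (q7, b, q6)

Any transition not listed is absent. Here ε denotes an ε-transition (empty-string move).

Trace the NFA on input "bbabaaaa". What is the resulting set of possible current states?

Start in {q0}.
Read 'b': q0→{q3}; now {q3}.
Read 'b': q3→{q6, q7}; union {q6, q7}; ε-closure = {q2, q5, q6, q7}.
Read 'a': q2→∅, q5→{q4}, q6→{q4, q5}, q7→{q0}; union {q0, q4, q5}; ε-closure = {q0, q1, q4, q5}.
Read 'b': q0→{q3}, q1→{q5, q6}, q4→∅, q5→{q3, q5}; union {q3, q5, q6}; ε-closure = {q2, q3, q5, q6}.
Read 'a': q2→∅, q3→{q2, q5, q7}, q5→{q4}, q6→{q4, q5}; union {q2, q4, q5, q7}; ε-closure = {q1, q2, q4, q5, q7}.
Read 'a': q1→{q0}, q2→∅, q4→{q0, q3, q5}, q5→{q4}, q7→{q0}; union {q0, q3, q4, q5}; ε-closure = {q0, q1, q3, q4, q5}.
Read 'a': q0→{q6}, q1→{q0}, q3→{q2, q5, q7}, q4→{q0, q3, q5}, q5→{q4}; union {q0, q2, q3, q4, q5, q6, q7}; ε-closure = {q0, q1, q2, q3, q4, q5, q6, q7}.
Read 'a': q0→{q6}, q1→{q0}, q2→∅, q3→{q2, q5, q7}, q4→{q0, q3, q5}, q5→{q4}, q6→{q4, q5}, q7→{q0}; union {q0, q2, q3, q4, q5, q6, q7}; ε-closure = {q0, q1, q2, q3, q4, q5, q6, q7}.

{q0, q1, q2, q3, q4, q5, q6, q7}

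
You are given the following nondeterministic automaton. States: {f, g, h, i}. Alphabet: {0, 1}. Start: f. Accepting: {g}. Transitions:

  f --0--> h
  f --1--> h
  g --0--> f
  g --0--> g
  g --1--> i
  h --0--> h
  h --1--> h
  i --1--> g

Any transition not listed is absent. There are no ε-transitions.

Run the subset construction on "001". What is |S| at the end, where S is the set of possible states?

1

Start in {f}.
Read '0': f→{h}; now {h}.
Read '0': h→{h}; now {h}.
Read '1': h→{h}; now {h}.
That set has 1 state.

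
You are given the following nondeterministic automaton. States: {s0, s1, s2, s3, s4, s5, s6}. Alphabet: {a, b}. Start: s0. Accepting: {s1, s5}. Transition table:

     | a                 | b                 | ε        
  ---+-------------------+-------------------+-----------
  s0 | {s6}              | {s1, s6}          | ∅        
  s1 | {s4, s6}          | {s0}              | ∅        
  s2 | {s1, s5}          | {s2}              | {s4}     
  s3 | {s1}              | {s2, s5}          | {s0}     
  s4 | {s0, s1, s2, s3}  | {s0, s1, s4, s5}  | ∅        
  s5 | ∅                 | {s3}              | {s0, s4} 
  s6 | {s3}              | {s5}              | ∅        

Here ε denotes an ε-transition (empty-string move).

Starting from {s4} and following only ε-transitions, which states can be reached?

Begin with {s4}.
No ε-moves leave this set, so the closure equals the set itself.

{s4}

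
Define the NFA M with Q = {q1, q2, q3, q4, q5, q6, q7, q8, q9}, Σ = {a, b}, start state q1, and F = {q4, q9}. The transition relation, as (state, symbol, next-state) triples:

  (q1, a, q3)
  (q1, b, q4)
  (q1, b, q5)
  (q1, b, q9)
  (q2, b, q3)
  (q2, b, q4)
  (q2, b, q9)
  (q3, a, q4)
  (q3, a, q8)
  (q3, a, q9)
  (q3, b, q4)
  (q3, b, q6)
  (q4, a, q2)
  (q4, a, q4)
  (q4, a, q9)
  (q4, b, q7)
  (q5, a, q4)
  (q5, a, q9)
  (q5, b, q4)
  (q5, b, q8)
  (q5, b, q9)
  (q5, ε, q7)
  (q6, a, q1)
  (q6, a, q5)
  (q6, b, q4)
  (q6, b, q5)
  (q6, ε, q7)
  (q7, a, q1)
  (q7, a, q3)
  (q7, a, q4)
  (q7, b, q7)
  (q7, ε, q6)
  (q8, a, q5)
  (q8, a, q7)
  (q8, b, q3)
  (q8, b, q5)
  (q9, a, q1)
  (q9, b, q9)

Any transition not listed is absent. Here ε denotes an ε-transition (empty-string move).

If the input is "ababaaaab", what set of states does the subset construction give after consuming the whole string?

{q3, q4, q5, q6, q7, q8, q9}

Start in {q1}.
Read 'a': q1→{q3}; now {q3}.
Read 'b': q3→{q4, q6}; union {q4, q6}; ε-closure = {q4, q6, q7}.
Read 'a': q4→{q2, q4, q9}, q6→{q1, q5}, q7→{q1, q3, q4}; union {q1, q2, q3, q4, q5, q9}; ε-closure = {q1, q2, q3, q4, q5, q6, q7, q9}.
Read 'b': q1→{q4, q5, q9}, q2→{q3, q4, q9}, q3→{q4, q6}, q4→{q7}, q5→{q4, q8, q9}, q6→{q4, q5}, q7→{q7}, q9→{q9}; now {q3, q4, q5, q6, q7, q8, q9}.
Read 'a': q3→{q4, q8, q9}, q4→{q2, q4, q9}, q5→{q4, q9}, q6→{q1, q5}, q7→{q1, q3, q4}, q8→{q5, q7}, q9→{q1}; union {q1, q2, q3, q4, q5, q7, q8, q9}; ε-closure = {q1, q2, q3, q4, q5, q6, q7, q8, q9}.
Read 'a': q1→{q3}, q2→∅, q3→{q4, q8, q9}, q4→{q2, q4, q9}, q5→{q4, q9}, q6→{q1, q5}, q7→{q1, q3, q4}, q8→{q5, q7}, q9→{q1}; union {q1, q2, q3, q4, q5, q7, q8, q9}; ε-closure = {q1, q2, q3, q4, q5, q6, q7, q8, q9}.
Read 'a': q1→{q3}, q2→∅, q3→{q4, q8, q9}, q4→{q2, q4, q9}, q5→{q4, q9}, q6→{q1, q5}, q7→{q1, q3, q4}, q8→{q5, q7}, q9→{q1}; union {q1, q2, q3, q4, q5, q7, q8, q9}; ε-closure = {q1, q2, q3, q4, q5, q6, q7, q8, q9}.
Read 'a': q1→{q3}, q2→∅, q3→{q4, q8, q9}, q4→{q2, q4, q9}, q5→{q4, q9}, q6→{q1, q5}, q7→{q1, q3, q4}, q8→{q5, q7}, q9→{q1}; union {q1, q2, q3, q4, q5, q7, q8, q9}; ε-closure = {q1, q2, q3, q4, q5, q6, q7, q8, q9}.
Read 'b': q1→{q4, q5, q9}, q2→{q3, q4, q9}, q3→{q4, q6}, q4→{q7}, q5→{q4, q8, q9}, q6→{q4, q5}, q7→{q7}, q8→{q3, q5}, q9→{q9}; now {q3, q4, q5, q6, q7, q8, q9}.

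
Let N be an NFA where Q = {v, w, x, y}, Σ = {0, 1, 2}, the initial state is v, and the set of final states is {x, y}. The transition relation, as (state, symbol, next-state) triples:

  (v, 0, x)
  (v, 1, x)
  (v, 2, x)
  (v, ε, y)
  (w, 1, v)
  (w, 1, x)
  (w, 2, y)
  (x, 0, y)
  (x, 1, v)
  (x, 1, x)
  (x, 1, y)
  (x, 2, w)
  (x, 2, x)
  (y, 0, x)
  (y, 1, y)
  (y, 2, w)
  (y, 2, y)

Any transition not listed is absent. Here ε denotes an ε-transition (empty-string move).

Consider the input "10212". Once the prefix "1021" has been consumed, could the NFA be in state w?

No

Start: ε-closure({v}) = {v, y}.
Read '1': v→{x}, y→{y}; now {x, y}.
Read '0': x→{y}, y→{x}; now {x, y}.
Read '2': x→{w, x}, y→{w, y}; now {w, x, y}.
Read '1': w→{v, x}, x→{v, x, y}, y→{y}; now {v, x, y}.
State w is not in {v, x, y}.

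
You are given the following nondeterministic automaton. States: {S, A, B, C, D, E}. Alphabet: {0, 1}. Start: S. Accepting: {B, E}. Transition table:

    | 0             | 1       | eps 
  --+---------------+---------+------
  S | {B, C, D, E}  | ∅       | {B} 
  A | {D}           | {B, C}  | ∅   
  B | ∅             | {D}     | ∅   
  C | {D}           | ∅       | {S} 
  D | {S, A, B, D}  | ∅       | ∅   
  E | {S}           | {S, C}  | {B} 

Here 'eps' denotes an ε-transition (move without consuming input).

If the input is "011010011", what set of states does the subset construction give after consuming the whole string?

{D}

Start: ε-closure({S}) = {S, B}.
Read '0': S→{B, C, D, E}, B→∅; union {B, C, D, E}; ε-closure = {S, B, C, D, E}.
Read '1': S→∅, B→{D}, C→∅, D→∅, E→{S, C}; union {S, C, D}; ε-closure = {S, B, C, D}.
Read '1': S→∅, B→{D}, C→∅, D→∅; now {D}.
Read '0': D→{S, A, B, D}; now {S, A, B, D}.
Read '1': S→∅, A→{B, C}, B→{D}, D→∅; union {B, C, D}; ε-closure = {S, B, C, D}.
Read '0': S→{B, C, D, E}, B→∅, C→{D}, D→{S, A, B, D}; now {S, A, B, C, D, E}.
Read '0': S→{B, C, D, E}, A→{D}, B→∅, C→{D}, D→{S, A, B, D}, E→{S}; now {S, A, B, C, D, E}.
Read '1': S→∅, A→{B, C}, B→{D}, C→∅, D→∅, E→{S, C}; now {S, B, C, D}.
Read '1': S→∅, B→{D}, C→∅, D→∅; now {D}.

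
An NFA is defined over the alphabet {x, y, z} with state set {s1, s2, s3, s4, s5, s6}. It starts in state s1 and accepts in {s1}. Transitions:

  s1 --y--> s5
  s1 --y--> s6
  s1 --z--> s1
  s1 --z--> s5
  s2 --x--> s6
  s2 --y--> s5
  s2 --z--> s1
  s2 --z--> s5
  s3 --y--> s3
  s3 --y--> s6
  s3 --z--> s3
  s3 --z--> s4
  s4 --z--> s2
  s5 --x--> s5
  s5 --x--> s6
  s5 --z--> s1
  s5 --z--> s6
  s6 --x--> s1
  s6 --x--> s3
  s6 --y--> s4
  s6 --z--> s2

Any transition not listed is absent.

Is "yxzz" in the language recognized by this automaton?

Yes

Start in {s1}.
Read 'y': {s1} → {s5, s6}.
Read 'x': {s5, s6} → {s1, s3, s5, s6}.
Read 'z': {s1, s3, s5, s6} → {s1, s2, s3, s4, s5, s6}.
Read 'z': {s1, s2, s3, s4, s5, s6} → {s1, s2, s3, s4, s5, s6}.
The final set {s1, s2, s3, s4, s5, s6} contains the accepting state s1.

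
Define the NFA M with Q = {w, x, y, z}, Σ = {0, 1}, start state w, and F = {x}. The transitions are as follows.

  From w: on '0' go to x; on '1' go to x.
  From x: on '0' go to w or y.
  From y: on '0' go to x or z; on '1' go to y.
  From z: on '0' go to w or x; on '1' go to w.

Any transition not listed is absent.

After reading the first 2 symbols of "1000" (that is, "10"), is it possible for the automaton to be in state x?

Start in {w}.
Read '1': w→{x}; now {x}.
Read '0': x→{w, y}; now {w, y}.
State x is not in {w, y}.

No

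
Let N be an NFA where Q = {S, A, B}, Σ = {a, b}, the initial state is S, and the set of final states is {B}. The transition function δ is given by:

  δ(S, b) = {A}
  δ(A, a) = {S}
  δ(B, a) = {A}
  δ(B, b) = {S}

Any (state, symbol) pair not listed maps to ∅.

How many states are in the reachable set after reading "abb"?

Start in {S}.
Read 'a': S→∅; now ∅.
The set is empty and remains empty for the remaining 2 symbols.
That set has 0 states.

0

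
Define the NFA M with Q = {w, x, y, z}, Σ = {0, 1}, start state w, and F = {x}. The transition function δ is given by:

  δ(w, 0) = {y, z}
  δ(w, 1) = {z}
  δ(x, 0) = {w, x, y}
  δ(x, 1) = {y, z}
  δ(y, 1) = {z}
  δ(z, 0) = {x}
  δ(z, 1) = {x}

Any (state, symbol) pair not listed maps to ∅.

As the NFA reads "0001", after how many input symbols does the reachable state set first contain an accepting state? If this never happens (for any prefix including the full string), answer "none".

2

Start in {w}.
Read '0': {w} → {y, z}.
Read '0': {y, z} → {x}.
None of the earlier sets intersect F, but {x} does.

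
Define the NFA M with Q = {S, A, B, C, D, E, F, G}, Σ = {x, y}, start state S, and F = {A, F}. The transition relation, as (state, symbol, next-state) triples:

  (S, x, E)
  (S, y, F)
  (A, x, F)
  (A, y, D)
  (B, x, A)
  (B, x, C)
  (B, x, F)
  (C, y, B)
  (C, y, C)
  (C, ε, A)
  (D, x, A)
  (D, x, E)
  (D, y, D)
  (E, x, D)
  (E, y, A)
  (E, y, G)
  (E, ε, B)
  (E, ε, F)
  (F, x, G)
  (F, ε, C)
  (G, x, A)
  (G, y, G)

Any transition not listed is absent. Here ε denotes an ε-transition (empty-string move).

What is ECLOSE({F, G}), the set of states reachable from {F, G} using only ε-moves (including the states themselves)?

{A, C, F, G}

Begin with {F, G}.
ε-move F → C; add C.
ε-move C → A; add A.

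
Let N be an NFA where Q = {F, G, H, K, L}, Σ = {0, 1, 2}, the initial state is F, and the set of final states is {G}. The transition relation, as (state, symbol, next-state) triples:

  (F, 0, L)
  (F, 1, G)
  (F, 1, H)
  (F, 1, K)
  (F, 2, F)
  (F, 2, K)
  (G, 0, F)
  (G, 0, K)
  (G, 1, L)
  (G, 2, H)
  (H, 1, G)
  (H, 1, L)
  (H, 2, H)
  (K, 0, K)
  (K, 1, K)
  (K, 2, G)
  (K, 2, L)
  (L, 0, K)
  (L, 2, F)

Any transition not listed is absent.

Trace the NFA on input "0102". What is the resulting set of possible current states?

Start in {F}.
Read '0': {F} → {L}.
Read '1': {L} → ∅.
The set is empty and remains empty for the remaining 2 symbols.

∅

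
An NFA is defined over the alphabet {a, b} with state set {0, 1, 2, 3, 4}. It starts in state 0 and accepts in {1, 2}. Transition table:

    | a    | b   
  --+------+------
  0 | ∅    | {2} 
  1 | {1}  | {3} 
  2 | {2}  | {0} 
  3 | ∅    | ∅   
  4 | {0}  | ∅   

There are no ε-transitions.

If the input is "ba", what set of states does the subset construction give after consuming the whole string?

{2}

Start in {0}.
Read 'b': {0} → {2}.
Read 'a': {2} → {2}.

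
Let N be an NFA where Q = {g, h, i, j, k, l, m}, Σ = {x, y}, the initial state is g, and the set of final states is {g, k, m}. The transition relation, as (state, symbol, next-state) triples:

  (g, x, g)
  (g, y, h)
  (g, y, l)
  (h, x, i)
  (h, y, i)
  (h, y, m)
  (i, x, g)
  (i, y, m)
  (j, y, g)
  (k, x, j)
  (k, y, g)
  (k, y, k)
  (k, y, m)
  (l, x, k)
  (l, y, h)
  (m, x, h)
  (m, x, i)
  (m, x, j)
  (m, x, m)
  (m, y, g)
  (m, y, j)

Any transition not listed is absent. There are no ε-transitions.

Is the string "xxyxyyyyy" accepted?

Yes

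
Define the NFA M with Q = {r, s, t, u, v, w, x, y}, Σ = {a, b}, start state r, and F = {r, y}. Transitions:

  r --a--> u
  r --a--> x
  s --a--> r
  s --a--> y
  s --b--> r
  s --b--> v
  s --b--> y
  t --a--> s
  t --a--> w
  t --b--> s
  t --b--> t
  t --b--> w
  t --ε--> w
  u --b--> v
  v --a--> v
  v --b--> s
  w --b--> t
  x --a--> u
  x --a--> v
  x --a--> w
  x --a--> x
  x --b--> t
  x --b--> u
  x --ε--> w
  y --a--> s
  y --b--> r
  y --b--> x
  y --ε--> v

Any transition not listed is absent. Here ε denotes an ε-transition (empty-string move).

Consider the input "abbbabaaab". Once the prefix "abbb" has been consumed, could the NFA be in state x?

No

Start in {r}.
Read 'a': {r} → {u, w, x}.
Read 'b': {u, w, x} → {t, u, v, w}.
Read 'b': {t, u, v, w} → {s, t, v, w}.
Read 'b': {s, t, v, w} → {r, s, t, v, w, y}.
State x is not in {r, s, t, v, w, y}.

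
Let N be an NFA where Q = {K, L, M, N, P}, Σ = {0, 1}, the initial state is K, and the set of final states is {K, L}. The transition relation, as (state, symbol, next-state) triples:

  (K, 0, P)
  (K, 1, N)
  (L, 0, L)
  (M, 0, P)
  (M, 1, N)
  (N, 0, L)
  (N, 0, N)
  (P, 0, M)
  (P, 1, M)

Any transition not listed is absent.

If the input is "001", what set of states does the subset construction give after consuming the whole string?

Start in {K}.
Read '0': {K} → {P}.
Read '0': {P} → {M}.
Read '1': {M} → {N}.

{N}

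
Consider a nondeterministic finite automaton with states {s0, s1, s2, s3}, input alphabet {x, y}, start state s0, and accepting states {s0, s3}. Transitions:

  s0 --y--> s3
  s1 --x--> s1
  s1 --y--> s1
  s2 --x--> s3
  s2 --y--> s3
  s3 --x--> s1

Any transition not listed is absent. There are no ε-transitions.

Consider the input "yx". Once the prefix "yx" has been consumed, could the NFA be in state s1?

Yes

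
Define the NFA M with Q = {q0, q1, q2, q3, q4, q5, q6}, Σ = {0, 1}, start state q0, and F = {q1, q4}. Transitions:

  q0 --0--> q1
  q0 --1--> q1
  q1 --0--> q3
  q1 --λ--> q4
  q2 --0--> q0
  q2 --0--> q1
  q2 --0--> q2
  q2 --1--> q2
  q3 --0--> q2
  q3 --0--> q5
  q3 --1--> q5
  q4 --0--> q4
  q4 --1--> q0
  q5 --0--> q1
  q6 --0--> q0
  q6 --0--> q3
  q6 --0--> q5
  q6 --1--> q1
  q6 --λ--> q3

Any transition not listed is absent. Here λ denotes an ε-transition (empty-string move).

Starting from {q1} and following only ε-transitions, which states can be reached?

Begin with {q1}.
ε-move q1 → q4; add q4.

{q1, q4}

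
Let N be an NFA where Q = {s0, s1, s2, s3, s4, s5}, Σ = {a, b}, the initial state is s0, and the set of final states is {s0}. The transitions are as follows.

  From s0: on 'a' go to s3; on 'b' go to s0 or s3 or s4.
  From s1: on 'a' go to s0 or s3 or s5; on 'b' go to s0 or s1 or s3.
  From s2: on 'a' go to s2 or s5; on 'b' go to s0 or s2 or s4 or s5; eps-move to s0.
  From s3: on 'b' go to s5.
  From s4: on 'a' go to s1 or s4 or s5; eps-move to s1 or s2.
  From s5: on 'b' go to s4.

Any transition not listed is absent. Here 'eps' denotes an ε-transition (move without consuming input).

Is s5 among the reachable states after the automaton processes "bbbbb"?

Yes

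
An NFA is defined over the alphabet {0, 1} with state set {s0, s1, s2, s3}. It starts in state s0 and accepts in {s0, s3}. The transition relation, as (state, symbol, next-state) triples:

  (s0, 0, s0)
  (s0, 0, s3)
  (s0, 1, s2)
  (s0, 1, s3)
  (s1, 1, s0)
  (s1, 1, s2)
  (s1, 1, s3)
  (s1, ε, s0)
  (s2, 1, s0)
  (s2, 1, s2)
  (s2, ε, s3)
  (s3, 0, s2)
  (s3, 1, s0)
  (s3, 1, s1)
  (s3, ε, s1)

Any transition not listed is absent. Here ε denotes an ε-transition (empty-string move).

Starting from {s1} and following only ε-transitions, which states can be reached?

{s0, s1}

Begin with {s1}.
ε-move s1 → s0; add s0.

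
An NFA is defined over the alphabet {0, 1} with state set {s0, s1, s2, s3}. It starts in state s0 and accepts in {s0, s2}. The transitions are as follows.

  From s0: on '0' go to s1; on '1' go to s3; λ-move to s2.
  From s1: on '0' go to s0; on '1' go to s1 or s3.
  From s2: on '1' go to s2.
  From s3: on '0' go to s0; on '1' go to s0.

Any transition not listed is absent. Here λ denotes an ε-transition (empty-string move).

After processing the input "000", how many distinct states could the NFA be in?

1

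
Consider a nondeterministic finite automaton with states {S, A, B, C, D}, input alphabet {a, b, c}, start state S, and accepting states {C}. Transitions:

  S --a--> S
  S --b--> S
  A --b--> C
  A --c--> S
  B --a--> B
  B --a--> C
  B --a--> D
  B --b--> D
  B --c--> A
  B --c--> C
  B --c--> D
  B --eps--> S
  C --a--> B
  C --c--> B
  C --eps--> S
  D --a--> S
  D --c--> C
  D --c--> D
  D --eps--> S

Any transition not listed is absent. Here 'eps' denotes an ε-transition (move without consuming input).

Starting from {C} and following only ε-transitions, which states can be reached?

Begin with {C}.
ε-move C → S; add S.

{S, C}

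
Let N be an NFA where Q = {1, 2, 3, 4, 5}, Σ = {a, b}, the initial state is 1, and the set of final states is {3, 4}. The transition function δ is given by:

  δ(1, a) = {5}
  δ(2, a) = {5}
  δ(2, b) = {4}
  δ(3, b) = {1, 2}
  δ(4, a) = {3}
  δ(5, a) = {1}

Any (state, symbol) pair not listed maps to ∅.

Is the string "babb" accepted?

Start in {1}.
Read 'b': 1→∅; now ∅.
The set is empty and remains empty for the remaining 3 symbols.
The final set ∅ contains no accepting state.

No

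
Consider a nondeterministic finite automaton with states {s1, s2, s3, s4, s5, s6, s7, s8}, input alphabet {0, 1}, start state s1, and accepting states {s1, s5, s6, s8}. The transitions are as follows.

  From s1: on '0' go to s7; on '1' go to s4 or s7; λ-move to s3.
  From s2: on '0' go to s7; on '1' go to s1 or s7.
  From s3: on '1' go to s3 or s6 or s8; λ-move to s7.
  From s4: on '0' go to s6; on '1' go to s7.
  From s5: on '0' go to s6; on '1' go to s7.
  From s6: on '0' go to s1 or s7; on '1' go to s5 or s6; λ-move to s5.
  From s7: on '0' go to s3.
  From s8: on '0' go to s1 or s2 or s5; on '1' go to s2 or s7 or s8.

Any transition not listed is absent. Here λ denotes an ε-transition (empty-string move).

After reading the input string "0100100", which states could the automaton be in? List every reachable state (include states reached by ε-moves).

Start: ε-closure({s1}) = {s1, s3, s7}.
Read '0': {s1, s3, s7} → {s3, s7}.
Read '1': {s3, s7} → {s3, s5, s6, s7, s8}.
Read '0': {s3, s5, s6, s7, s8} → {s1, s2, s3, s5, s6, s7}.
Read '0': {s1, s2, s3, s5, s6, s7} → {s1, s3, s5, s6, s7}.
Read '1': {s1, s3, s5, s6, s7} → {s3, s4, s5, s6, s7, s8}.
Read '0': {s3, s4, s5, s6, s7, s8} → {s1, s2, s3, s5, s6, s7}.
Read '0': {s1, s2, s3, s5, s6, s7} → {s1, s3, s5, s6, s7}.

{s1, s3, s5, s6, s7}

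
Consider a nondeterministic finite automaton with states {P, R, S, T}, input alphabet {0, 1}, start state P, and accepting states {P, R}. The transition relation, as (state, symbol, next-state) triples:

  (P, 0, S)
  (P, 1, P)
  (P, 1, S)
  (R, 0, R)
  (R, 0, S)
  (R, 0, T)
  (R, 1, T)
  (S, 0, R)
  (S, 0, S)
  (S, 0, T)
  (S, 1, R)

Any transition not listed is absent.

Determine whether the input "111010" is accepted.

Yes

Start in {P}.
Read '1': {P} → {P, S}.
Read '1': {P, S} → {P, R, S}.
Read '1': {P, R, S} → {P, R, S, T}.
Read '0': {P, R, S, T} → {R, S, T}.
Read '1': {R, S, T} → {R, T}.
Read '0': {R, T} → {R, S, T}.
The final set {R, S, T} contains the accepting state R.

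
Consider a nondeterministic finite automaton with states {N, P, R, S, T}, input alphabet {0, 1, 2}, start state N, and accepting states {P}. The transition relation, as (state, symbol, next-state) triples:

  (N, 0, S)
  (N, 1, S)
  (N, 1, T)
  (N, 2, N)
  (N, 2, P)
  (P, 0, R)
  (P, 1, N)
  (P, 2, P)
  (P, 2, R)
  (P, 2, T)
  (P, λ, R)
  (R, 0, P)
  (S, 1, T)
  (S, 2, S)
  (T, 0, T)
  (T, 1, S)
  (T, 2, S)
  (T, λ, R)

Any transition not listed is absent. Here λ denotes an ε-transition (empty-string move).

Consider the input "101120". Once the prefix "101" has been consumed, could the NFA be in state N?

Start in {N}.
Read '1': N→{S, T}; union {S, T}; ε-closure = {R, S, T}.
Read '0': R→{P}, S→∅, T→{T}; union {P, T}; ε-closure = {P, R, T}.
Read '1': P→{N}, R→∅, T→{S}; now {N, S}.
State N is in {N, S}.

Yes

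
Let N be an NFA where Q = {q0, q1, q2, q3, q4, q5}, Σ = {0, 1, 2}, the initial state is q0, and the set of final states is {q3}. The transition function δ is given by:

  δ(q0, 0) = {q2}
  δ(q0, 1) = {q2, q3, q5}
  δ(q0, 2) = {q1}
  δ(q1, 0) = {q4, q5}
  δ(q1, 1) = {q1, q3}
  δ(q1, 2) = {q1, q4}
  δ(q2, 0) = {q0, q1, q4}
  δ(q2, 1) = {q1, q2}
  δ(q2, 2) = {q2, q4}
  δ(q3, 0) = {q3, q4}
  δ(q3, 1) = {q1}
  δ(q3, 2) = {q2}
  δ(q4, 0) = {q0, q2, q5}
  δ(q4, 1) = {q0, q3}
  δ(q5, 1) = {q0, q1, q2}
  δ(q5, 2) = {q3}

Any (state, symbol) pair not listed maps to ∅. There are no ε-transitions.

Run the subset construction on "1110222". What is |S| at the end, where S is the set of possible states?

Start in {q0}.
Read '1': q0→{q2, q3, q5}; now {q2, q3, q5}.
Read '1': q2→{q1, q2}, q3→{q1}, q5→{q0, q1, q2}; now {q0, q1, q2}.
Read '1': q0→{q2, q3, q5}, q1→{q1, q3}, q2→{q1, q2}; now {q1, q2, q3, q5}.
Read '0': q1→{q4, q5}, q2→{q0, q1, q4}, q3→{q3, q4}, q5→∅; now {q0, q1, q3, q4, q5}.
Read '2': q0→{q1}, q1→{q1, q4}, q3→{q2}, q4→∅, q5→{q3}; now {q1, q2, q3, q4}.
Read '2': q1→{q1, q4}, q2→{q2, q4}, q3→{q2}, q4→∅; now {q1, q2, q4}.
Read '2': q1→{q1, q4}, q2→{q2, q4}, q4→∅; now {q1, q2, q4}.
That set has 3 states.

3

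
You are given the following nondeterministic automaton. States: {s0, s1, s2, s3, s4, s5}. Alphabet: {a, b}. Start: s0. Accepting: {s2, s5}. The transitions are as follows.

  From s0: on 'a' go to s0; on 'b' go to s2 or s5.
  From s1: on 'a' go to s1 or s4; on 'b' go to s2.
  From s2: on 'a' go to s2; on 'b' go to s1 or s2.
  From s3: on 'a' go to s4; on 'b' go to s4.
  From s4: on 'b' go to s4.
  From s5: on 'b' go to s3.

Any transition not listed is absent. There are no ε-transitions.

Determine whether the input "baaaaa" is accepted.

Start in {s0}.
Read 'b': s0→{s2, s5}; now {s2, s5}.
Read 'a': s2→{s2}, s5→∅; now {s2}.
Read 'a': s2→{s2}; now {s2}.
Read 'a': s2→{s2}; now {s2}.
Read 'a': s2→{s2}; now {s2}.
Read 'a': s2→{s2}; now {s2}.
The final set {s2} contains the accepting state s2.

Yes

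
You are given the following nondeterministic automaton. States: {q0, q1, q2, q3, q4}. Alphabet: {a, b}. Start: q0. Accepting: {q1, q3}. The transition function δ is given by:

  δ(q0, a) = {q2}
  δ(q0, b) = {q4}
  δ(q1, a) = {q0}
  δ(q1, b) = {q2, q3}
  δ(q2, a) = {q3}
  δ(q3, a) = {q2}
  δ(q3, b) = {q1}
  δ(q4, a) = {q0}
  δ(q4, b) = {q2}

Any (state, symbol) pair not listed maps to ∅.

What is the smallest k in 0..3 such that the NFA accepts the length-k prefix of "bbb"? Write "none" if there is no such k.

Start in {q0}.
Read 'b': q0→{q4}; now {q4}.
Read 'b': q4→{q2}; now {q2}.
Read 'b': q2→∅; now ∅.
No reachable set along the way intersects F.

none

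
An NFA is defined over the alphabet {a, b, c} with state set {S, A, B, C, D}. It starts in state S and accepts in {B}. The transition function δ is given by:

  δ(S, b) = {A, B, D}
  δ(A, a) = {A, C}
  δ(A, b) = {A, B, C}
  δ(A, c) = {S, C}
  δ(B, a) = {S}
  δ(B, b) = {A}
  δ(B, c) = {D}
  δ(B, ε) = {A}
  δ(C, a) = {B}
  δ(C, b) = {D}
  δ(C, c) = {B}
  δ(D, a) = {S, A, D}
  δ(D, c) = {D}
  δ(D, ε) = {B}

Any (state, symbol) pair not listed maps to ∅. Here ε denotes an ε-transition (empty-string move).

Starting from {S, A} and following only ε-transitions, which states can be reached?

Begin with {S, A}.
No ε-moves leave this set, so the closure equals the set itself.

{S, A}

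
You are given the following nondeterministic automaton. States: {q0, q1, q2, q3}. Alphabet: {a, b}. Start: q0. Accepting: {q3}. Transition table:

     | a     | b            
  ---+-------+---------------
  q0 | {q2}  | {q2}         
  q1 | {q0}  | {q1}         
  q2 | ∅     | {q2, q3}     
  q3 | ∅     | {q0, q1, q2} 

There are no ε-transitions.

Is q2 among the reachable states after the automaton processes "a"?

Yes

Start in {q0}.
Read 'a': q0→{q2}; now {q2}.
State q2 is in {q2}.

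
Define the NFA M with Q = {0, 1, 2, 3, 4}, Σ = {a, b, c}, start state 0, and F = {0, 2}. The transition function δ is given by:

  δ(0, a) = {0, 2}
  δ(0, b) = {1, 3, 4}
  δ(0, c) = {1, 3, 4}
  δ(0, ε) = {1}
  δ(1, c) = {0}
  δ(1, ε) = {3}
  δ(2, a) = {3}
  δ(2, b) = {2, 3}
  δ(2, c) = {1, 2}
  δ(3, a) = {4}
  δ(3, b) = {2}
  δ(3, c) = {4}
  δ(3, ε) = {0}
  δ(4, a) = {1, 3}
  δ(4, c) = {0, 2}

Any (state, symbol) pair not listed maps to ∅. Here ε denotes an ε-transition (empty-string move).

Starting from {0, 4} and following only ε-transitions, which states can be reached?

Begin with {0, 4}.
ε-move 0 → 1; add 1.
ε-move 1 → 3; add 3.

{0, 1, 3, 4}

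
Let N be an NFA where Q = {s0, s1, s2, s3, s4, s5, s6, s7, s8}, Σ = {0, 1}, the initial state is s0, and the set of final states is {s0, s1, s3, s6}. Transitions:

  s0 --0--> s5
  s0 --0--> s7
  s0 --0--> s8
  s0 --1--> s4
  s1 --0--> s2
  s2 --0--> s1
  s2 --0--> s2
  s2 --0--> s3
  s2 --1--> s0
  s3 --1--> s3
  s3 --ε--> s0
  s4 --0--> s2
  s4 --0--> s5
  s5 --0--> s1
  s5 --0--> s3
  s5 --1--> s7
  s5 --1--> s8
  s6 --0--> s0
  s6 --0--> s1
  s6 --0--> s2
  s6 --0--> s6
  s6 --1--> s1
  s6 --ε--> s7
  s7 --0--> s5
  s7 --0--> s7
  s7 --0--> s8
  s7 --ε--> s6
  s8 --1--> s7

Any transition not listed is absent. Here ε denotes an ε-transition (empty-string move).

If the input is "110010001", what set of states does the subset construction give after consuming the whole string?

∅

Start in {s0}.
Read '1': {s0} → {s4}.
Read '1': {s4} → ∅.
The set is empty and remains empty for the remaining 7 symbols.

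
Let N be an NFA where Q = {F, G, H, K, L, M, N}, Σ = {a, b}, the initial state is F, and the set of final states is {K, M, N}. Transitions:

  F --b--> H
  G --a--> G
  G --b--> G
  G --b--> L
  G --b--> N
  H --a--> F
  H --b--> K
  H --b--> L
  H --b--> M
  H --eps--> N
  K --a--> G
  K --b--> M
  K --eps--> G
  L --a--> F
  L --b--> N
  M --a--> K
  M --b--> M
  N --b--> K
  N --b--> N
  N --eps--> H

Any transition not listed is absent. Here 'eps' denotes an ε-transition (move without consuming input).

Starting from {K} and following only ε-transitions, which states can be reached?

{G, K}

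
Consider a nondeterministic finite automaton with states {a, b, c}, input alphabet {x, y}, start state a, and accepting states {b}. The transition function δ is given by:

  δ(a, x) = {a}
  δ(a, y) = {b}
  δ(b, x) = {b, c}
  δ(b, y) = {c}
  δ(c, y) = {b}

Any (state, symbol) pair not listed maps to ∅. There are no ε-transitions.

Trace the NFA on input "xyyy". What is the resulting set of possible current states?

{b}

Start in {a}.
Read 'x': a→{a}; now {a}.
Read 'y': a→{b}; now {b}.
Read 'y': b→{c}; now {c}.
Read 'y': c→{b}; now {b}.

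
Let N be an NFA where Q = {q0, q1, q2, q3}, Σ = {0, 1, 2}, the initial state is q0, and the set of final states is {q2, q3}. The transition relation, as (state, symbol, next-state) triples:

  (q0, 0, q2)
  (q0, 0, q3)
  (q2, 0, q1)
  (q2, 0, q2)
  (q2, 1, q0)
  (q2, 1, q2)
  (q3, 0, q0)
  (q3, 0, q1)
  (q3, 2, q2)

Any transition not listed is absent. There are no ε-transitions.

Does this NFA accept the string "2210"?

Start in {q0}.
Read '2': q0→∅; now ∅.
The set is empty and remains empty for the remaining 3 symbols.
The final set ∅ contains no accepting state.

No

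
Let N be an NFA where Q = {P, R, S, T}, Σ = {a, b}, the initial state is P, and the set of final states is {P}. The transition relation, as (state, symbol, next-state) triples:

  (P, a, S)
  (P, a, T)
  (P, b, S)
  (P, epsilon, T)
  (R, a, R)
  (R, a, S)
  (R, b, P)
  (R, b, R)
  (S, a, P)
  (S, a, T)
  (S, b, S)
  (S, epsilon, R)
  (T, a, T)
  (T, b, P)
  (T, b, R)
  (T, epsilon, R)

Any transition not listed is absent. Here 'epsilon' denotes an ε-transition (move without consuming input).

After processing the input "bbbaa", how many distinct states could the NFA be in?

Start: ε-closure({P}) = {P, R, T}.
Read 'b': P→{S}, R→{P, R}, T→{P, R}; union {P, R, S}; ε-closure = {P, R, S, T}.
Read 'b': P→{S}, R→{P, R}, S→{S}, T→{P, R}; union {P, R, S}; ε-closure = {P, R, S, T}.
Read 'b': P→{S}, R→{P, R}, S→{S}, T→{P, R}; union {P, R, S}; ε-closure = {P, R, S, T}.
Read 'a': P→{S, T}, R→{R, S}, S→{P, T}, T→{T}; now {P, R, S, T}.
Read 'a': P→{S, T}, R→{R, S}, S→{P, T}, T→{T}; now {P, R, S, T}.
That set has 4 states.

4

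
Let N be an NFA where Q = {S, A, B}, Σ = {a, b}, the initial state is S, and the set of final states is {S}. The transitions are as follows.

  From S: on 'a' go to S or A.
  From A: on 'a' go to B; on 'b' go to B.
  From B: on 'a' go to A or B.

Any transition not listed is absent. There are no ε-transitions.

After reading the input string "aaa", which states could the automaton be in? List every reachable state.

{S, A, B}

Start in {S}.
Read 'a': S→{S, A}; now {S, A}.
Read 'a': S→{S, A}, A→{B}; now {S, A, B}.
Read 'a': S→{S, A}, A→{B}, B→{A, B}; now {S, A, B}.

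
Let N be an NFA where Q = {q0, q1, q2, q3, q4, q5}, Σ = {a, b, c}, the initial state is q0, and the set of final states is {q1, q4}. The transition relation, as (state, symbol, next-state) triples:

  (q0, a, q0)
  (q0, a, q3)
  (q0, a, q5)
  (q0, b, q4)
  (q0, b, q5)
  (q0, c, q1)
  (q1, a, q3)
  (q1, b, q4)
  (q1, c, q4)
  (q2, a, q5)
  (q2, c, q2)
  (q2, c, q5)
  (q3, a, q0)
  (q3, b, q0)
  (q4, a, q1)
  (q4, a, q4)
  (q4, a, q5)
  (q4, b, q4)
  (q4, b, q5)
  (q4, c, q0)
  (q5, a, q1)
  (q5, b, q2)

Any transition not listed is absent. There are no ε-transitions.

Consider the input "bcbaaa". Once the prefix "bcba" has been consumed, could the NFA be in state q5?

Start in {q0}.
Read 'b': q0→{q4, q5}; now {q4, q5}.
Read 'c': q4→{q0}, q5→∅; now {q0}.
Read 'b': q0→{q4, q5}; now {q4, q5}.
Read 'a': q4→{q1, q4, q5}, q5→{q1}; now {q1, q4, q5}.
State q5 is in {q1, q4, q5}.

Yes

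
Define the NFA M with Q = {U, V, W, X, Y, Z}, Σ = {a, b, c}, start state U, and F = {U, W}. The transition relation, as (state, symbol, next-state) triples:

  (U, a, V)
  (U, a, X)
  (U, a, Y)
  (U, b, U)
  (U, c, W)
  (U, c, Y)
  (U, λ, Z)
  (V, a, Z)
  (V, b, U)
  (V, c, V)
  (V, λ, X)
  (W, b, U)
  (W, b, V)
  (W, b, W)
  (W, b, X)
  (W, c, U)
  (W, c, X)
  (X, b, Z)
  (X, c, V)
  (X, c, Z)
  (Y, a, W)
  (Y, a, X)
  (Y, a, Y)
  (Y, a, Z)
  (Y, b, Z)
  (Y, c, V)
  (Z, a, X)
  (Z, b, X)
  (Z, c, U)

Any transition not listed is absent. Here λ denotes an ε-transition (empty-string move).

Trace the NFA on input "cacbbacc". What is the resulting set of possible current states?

{U, V, X, Z}

Start: ε-closure({U}) = {U, Z}.
Read 'c': U→{W, Y}, Z→{U}; union {U, W, Y}; ε-closure = {U, W, Y, Z}.
Read 'a': U→{V, X, Y}, W→∅, Y→{W, X, Y, Z}, Z→{X}; now {V, W, X, Y, Z}.
Read 'c': V→{V}, W→{U, X}, X→{V, Z}, Y→{V}, Z→{U}; now {U, V, X, Z}.
Read 'b': U→{U}, V→{U}, X→{Z}, Z→{X}; now {U, X, Z}.
Read 'b': U→{U}, X→{Z}, Z→{X}; now {U, X, Z}.
Read 'a': U→{V, X, Y}, X→∅, Z→{X}; now {V, X, Y}.
Read 'c': V→{V}, X→{V, Z}, Y→{V}; union {V, Z}; ε-closure = {V, X, Z}.
Read 'c': V→{V}, X→{V, Z}, Z→{U}; union {U, V, Z}; ε-closure = {U, V, X, Z}.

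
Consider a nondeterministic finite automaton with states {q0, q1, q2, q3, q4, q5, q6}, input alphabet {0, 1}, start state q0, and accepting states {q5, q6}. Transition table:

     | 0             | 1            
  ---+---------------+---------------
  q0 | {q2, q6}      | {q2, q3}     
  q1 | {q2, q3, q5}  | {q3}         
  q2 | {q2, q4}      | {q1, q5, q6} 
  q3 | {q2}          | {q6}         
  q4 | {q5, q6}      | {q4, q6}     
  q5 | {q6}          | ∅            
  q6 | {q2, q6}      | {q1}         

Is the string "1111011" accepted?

Start in {q0}.
Read '1': q0→{q2, q3}; now {q2, q3}.
Read '1': q2→{q1, q5, q6}, q3→{q6}; now {q1, q5, q6}.
Read '1': q1→{q3}, q5→∅, q6→{q1}; now {q1, q3}.
Read '1': q1→{q3}, q3→{q6}; now {q3, q6}.
Read '0': q3→{q2}, q6→{q2, q6}; now {q2, q6}.
Read '1': q2→{q1, q5, q6}, q6→{q1}; now {q1, q5, q6}.
Read '1': q1→{q3}, q5→∅, q6→{q1}; now {q1, q3}.
The final set {q1, q3} contains no accepting state.

No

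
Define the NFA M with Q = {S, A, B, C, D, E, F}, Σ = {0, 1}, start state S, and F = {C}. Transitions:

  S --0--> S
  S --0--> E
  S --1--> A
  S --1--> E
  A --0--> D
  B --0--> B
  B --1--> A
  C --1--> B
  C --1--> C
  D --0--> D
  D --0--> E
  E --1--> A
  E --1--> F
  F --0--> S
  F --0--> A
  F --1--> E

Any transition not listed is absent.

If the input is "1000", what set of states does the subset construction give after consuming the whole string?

Start in {S}.
Read '1': {S} → {A, E}.
Read '0': {A, E} → {D}.
Read '0': {D} → {D, E}.
Read '0': {D, E} → {D, E}.

{D, E}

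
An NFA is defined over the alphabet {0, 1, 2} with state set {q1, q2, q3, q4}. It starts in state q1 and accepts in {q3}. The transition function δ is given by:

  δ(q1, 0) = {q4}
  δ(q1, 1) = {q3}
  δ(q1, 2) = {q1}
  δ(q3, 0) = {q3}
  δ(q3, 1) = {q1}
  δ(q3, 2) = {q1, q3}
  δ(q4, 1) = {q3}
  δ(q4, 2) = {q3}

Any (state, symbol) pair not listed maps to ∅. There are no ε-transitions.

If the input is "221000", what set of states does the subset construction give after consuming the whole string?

{q3}

Start in {q1}.
Read '2': {q1} → {q1}.
Read '2': {q1} → {q1}.
Read '1': {q1} → {q3}.
Read '0': {q3} → {q3}.
Read '0': {q3} → {q3}.
Read '0': {q3} → {q3}.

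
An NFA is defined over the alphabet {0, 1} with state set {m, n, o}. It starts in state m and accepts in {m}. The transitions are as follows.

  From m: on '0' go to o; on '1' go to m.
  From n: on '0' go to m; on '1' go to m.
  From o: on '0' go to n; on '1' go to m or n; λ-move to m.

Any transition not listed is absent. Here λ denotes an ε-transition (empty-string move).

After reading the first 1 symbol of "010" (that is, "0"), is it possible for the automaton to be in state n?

Start in {m}.
Read '0': m→{o}; union {o}; ε-closure = {m, o}.
State n is not in {m, o}.

No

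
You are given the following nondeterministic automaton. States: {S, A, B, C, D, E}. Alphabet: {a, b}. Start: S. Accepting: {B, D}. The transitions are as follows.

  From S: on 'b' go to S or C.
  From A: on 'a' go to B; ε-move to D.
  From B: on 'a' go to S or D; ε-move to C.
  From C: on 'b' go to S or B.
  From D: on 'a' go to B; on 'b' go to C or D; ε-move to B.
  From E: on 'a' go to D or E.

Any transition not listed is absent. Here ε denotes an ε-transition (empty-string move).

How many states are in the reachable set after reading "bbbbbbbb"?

3

Start in {S}.
Read 'b': S→{S, C}; now {S, C}.
Read 'b': S→{S, C}, C→{S, B}; now {S, B, C}.
Read 'b': S→{S, C}, B→∅, C→{S, B}; now {S, B, C}.
Read 'b': S→{S, C}, B→∅, C→{S, B}; now {S, B, C}.
Read 'b': S→{S, C}, B→∅, C→{S, B}; now {S, B, C}.
Read 'b': S→{S, C}, B→∅, C→{S, B}; now {S, B, C}.
Read 'b': S→{S, C}, B→∅, C→{S, B}; now {S, B, C}.
Read 'b': S→{S, C}, B→∅, C→{S, B}; now {S, B, C}.
That set has 3 states.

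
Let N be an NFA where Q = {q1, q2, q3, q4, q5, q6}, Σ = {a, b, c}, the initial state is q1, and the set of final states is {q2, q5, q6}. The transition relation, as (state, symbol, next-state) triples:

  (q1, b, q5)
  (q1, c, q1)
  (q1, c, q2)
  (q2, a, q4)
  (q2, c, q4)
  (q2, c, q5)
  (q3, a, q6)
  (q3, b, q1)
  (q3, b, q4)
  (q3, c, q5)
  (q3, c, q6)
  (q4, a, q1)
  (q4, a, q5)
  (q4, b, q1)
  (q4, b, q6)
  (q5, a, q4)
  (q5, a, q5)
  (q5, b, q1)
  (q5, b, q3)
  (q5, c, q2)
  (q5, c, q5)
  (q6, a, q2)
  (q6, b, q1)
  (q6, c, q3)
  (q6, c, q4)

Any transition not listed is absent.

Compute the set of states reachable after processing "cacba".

∅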